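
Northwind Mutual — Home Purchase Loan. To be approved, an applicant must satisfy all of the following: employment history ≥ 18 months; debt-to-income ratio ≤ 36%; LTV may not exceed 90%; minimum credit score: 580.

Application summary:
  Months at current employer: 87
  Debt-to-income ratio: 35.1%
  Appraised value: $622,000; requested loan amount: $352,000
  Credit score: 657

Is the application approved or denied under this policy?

Employment 87 ≥ 18 months
Debt-to-income 35.1% vs 36% cap — pass
Loan-to-value = 352,000/622,000 = 56.6% — pass (90% max)
Credit score 657 ≥ 580 (meets)
All criteria satisfied.

Approved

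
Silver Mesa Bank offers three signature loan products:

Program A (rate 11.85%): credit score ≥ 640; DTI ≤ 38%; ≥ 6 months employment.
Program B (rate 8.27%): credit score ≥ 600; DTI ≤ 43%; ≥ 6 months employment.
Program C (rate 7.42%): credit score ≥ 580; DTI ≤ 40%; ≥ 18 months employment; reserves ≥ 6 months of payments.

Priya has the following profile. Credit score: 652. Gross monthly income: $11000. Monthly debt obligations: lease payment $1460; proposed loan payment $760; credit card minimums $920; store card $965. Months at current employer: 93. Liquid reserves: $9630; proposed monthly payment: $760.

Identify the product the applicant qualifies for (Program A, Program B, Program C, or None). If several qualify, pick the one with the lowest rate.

Total debts = (1,460 + 760 + 920 + 965) = 4,105; DTI = 4,105/11,000 = 37.3%.
Reserves = 9,630/760 = 12.7 months.
Program A: score 652 ≥ 640; DTI 37.3% ≤ 38%; employment 93 ≥ 6 mo → qualifies.
Program B: score 652 ≥ 600; DTI 37.3% ≤ 43%; employment 93 ≥ 6 mo → qualifies.
Program C: score 652 ≥ 580; DTI 37.3% ≤ 40%; employment 93 ≥ 18 mo; reserves 12.7 ≥ 6 mo → qualifies.
Qualifying: Program A, Program B, Program C. Lowest rate is 7.42% → Program C.

Program C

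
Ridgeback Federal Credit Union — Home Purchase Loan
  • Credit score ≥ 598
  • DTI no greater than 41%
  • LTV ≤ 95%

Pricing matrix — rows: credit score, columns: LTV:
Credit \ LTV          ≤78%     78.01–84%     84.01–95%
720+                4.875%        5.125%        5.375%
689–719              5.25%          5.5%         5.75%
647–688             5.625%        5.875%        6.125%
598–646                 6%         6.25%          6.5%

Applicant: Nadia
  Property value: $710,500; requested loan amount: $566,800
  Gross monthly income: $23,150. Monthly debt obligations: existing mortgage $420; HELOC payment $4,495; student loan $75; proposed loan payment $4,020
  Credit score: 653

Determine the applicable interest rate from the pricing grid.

5.875%

Credit score 653 ≥ 598; Total monthly debts = (420 + 4,495 + 75 + 4,020) = 9,010. Debt-to-income = 9,010/23,150 = 38.9% — meets 41% limit
LTV: 566,800 ÷ 710,500 = 79.8%, within 95% cap
Score 653 is in the 647–688 band; LTV 79.8% is in the 78.01–84% band → 5.875%.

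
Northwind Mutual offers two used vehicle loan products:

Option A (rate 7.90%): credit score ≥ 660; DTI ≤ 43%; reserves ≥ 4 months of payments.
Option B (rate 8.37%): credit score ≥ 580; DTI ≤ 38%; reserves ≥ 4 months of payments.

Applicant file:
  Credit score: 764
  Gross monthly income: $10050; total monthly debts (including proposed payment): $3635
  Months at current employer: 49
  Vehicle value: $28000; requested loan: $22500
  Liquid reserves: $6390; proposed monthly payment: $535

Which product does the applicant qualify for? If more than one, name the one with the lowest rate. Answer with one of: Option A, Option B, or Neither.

DTI = 3,635/10,050 = 36.2%.
LTV = 22,500/28,000 = 80.4%.
Reserves = 6,390/535 = 11.9 months.
Option A: score 764 ≥ 660; DTI 36.2% ≤ 43%; reserves 11.9 ≥ 4 mo → qualifies.
Option B: score 764 ≥ 580; DTI 36.2% ≤ 38%; reserves 11.9 ≥ 4 mo → qualifies.
Qualifying: Option A, Option B. Lowest rate is 7.90% → Option A.

Option A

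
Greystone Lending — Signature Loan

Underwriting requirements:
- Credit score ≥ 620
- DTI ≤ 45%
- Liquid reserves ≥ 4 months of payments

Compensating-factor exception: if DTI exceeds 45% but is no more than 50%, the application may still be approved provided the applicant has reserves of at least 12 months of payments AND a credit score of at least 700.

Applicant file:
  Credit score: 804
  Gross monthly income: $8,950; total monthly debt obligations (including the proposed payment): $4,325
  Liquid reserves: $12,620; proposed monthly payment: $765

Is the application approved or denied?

Credit score 804 ≥ 620 (meets base)
DTI = 4,325/8,950 = 48.3% > 45% — standard DTI limit exceeded.
Liquid reserves cover 12,620/765 = 16.5 months — ≥ 4 required
DTI 48.3% is within the 45%–50% exception band; checking compensating factors.
Override check — reserves: 16.5 mo (ok); score: 804 (ok).
Both override conditions satisfied; DTI exception granted.

Approved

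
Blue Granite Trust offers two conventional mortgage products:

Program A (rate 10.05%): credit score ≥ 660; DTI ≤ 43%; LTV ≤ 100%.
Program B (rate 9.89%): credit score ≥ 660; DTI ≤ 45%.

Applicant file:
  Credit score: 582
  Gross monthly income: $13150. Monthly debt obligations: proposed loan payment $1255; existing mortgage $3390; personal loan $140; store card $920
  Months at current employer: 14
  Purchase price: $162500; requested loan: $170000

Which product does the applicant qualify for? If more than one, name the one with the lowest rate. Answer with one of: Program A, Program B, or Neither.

Total debts = (1,255 + 3,390 + 140 + 920) = 5,705; DTI = 5,705/13,150 = 43.4%.
LTV = 170,000/162,500 = 104.6%.
Program A: score 582 < 660; DTI 43.4% > 43%; LTV 104.6% > 100% → does not qualify.
Program B: score 582 < 660; DTI 43.4% ≤ 45% → does not qualify.

Neither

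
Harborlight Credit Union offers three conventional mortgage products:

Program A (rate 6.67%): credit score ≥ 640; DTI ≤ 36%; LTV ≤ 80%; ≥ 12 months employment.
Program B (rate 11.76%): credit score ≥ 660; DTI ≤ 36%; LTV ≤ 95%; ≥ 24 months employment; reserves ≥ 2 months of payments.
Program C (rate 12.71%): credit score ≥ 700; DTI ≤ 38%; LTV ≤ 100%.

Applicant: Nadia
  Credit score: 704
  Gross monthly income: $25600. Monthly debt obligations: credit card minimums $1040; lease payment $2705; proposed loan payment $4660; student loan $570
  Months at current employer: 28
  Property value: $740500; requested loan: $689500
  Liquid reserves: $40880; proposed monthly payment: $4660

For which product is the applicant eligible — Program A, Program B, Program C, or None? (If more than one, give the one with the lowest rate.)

Total debts = (1,040 + 2,705 + 4,660 + 570) = 8,975; DTI = 8,975/25,600 = 35.1%.
LTV = 689,500/740,500 = 93.1%.
Reserves = 40,880/4,660 = 8.8 months.
Program A: score 704 ≥ 640; DTI 35.1% ≤ 36%; LTV 93.1% > 80%; employment 28 ≥ 12 mo → does not qualify.
Program B: score 704 ≥ 660; DTI 35.1% ≤ 36%; LTV 93.1% ≤ 95%; employment 28 ≥ 24 mo; reserves 8.8 ≥ 2 mo → qualifies.
Program C: score 704 ≥ 700; DTI 35.1% ≤ 38%; LTV 93.1% ≤ 100% → qualifies.
Qualifying: Program B, Program C. Lowest rate is 11.76% → Program B.

Program B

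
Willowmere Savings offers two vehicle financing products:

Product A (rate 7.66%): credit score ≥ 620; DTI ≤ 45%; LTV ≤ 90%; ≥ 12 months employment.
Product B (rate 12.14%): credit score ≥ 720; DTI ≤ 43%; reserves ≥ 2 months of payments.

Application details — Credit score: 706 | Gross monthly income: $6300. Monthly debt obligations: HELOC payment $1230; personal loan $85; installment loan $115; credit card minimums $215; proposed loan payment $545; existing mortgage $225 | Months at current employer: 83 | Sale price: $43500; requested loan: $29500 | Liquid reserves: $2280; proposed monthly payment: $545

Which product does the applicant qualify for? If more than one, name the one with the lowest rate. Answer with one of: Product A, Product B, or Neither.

Product A

Total debts = (1,230 + 85 + 115 + 215 + 545 + 225) = 2,415; DTI = 2,415/6,300 = 38.3%.
LTV = 29,500/43,500 = 67.8%.
Reserves = 2,280/545 = 4.2 months.
Product A: score 706 ≥ 620; DTI 38.3% ≤ 45%; LTV 67.8% ≤ 90%; employment 83 ≥ 12 mo → qualifies.
Product B: score 706 < 720; DTI 38.3% ≤ 43%; reserves 4.2 ≥ 2 mo → does not qualify.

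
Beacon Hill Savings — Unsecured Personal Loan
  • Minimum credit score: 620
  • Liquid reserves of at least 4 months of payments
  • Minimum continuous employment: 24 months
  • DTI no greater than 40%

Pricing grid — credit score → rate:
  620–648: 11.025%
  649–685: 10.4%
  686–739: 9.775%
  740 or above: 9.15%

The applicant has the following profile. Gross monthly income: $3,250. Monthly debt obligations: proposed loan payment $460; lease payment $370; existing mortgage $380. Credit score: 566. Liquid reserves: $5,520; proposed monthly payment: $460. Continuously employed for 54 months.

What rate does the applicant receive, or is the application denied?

Denied

Credit score 566 < 620 (below minimum)
Total monthly debts = (460 + 370 + 380) = 1,210. DTI: 1,210 ÷ 3,250 = 37.2%, within the 40% cap
Employment 54 ≥ 24 months
Reserves = 5,520/460 = 12.0 months ≥ 4
Not all requirements met → denied.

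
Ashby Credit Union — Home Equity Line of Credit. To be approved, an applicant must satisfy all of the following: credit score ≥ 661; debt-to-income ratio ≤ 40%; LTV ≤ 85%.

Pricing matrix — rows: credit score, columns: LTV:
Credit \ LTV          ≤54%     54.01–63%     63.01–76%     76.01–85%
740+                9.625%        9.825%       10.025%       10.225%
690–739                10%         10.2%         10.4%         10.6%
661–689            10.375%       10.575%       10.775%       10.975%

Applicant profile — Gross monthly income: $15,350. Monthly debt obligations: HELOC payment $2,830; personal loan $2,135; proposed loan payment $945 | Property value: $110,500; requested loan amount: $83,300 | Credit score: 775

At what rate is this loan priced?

Credit score 775 ≥ 661; Total monthly debts = (2,830 + 2,135 + 945) = 5,910. Debt-to-income = 5,910/15,350 = 38.5% — meets 40% limit
Loan-to-value = 83,300/110,500 = 75.4% — pass (85% max)
Score 775 is in the 740+ band; LTV 75.4% is in the 63.01–76% band → 10.025%.

10.025%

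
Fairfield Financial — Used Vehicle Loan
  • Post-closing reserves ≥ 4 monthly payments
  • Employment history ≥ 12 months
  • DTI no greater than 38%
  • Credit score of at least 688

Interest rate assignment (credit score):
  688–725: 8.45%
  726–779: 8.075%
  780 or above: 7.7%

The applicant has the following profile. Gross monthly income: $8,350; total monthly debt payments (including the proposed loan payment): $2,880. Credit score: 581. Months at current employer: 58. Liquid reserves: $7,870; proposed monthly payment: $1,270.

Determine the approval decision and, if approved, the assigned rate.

Denied

Credit score 581 < 688 (below minimum)
DTI: 2,880 ÷ 8,350 = 34.5%, within the 38% cap
Liquid reserves cover 7,870/1,270 = 6.2 months — ≥ 4 required
Employment 58 ≥ 12 months
Not all requirements met → denied.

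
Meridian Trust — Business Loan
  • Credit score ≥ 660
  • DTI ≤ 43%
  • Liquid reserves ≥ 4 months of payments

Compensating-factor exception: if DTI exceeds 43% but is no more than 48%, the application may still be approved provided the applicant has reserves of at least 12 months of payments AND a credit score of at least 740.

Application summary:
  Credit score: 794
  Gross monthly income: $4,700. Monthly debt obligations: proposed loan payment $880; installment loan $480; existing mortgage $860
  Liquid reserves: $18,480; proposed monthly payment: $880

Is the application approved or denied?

Approved

Credit score 794 ≥ 660 (meets base)
Total debts = (880 + 480 + 860) = 2,220. DTI = 2,220/4,700 = 47.2% > 43% — standard DTI limit exceeded.
Reserves = 18,480/880 = 21.0 months ≥ 4
47.2% falls in the override range (43%–48%), so the compensating-factor test applies.
Reserves 21.0 ≥ 12 months; credit score 794 ≥ 740.
Both override conditions satisfied; DTI exception granted.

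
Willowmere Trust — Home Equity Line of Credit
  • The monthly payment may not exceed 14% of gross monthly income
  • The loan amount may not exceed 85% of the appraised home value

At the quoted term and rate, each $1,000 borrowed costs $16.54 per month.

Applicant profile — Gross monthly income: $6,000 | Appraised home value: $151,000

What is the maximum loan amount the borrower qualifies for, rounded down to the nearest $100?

Payment cap: 14% × $6,000 = $840/month.
At $16.54 per $1,000, that supports 840/16.54 × 1,000 ≈ $50,785 → $50,700.
LTV cap: 85% × $151,000 = $128,350 → $128,300.
Binding constraint: payment-to-income.

$50,700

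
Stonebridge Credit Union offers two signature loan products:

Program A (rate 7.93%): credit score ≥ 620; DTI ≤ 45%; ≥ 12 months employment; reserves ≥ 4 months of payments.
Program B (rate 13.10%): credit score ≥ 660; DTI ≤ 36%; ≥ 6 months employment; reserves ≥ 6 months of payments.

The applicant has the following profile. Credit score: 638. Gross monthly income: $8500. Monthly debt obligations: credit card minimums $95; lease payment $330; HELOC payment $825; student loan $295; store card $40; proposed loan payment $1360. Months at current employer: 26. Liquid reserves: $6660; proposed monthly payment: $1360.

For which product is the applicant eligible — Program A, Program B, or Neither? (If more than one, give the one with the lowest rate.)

Program A

Total debts = (95 + 330 + 825 + 295 + 40 + 1,360) = 2,945; DTI = 2,945/8,500 = 34.6%.
Reserves = 6,660/1,360 = 4.9 months.
Program A: score 638 ≥ 620; DTI 34.6% ≤ 45%; employment 26 ≥ 12 mo; reserves 4.9 ≥ 4 mo → qualifies.
Program B: score 638 < 660; DTI 34.6% ≤ 36%; employment 26 ≥ 6 mo; reserves 4.9 < 6 mo → does not qualify.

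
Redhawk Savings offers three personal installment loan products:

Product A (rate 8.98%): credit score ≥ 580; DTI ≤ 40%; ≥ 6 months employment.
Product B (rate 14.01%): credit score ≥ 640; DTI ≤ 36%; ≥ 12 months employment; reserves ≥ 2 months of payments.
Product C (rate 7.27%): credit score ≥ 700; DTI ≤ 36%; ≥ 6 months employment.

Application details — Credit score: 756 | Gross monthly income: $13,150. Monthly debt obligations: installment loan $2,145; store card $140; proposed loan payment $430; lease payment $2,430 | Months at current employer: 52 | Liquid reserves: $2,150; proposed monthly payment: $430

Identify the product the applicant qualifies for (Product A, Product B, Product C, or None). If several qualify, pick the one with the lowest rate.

Total debts = (2,145 + 140 + 430 + 2,430) = 5,145; DTI = 5,145/13,150 = 39.1%.
Reserves = 2,150/430 = 5.0 months.
Product A: score 756 ≥ 580; DTI 39.1% ≤ 40%; employment 52 ≥ 6 mo → qualifies.
Product B: score 756 ≥ 640; DTI 39.1% > 36%; employment 52 ≥ 12 mo; reserves 5.0 ≥ 2 mo → does not qualify.
Product C: score 756 ≥ 700; DTI 39.1% > 36%; employment 52 ≥ 6 mo → does not qualify.

Product A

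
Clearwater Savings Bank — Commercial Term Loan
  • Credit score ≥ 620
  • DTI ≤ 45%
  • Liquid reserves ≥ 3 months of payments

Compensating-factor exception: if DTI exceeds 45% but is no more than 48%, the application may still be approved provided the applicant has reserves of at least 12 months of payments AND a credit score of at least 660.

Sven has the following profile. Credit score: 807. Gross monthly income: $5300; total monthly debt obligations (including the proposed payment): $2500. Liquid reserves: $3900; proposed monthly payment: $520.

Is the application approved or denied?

Credit score 807 ≥ 620 (meets base)
DTI = 2,500/5,300 = 47.2% > 45% — standard DTI limit exceeded.
Liquid reserves cover 3,900/520 = 7.5 months — ≥ 3 required
DTI 47.2% is within the 45%–48% exception band; checking compensating factors.
Override check — reserves: 7.5 mo (short of 12); score: 807 (ok).
Compensating-factor requirement not fully met.

Denied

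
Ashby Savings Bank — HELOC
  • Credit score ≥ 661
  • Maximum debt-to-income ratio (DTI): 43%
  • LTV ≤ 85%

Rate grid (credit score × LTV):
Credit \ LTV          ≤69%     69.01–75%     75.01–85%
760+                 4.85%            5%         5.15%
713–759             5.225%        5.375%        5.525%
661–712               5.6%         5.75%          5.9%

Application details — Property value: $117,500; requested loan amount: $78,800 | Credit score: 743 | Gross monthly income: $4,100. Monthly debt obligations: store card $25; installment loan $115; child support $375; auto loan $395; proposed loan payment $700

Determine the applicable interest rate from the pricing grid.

5.225%

Credit score 743 ≥ 661; Total monthly debts = (25 + 115 + 375 + 395 + 700) = 1,610. DTI: 1,610 ÷ 4,100 = 39.3%, within the 43% cap
Loan-to-value = 78,800/117,500 = 67.1% — pass (85% max)
Credit 743 → row 713–759; LTV 67.1% → column ≤69%. Grid cell → 5.225%.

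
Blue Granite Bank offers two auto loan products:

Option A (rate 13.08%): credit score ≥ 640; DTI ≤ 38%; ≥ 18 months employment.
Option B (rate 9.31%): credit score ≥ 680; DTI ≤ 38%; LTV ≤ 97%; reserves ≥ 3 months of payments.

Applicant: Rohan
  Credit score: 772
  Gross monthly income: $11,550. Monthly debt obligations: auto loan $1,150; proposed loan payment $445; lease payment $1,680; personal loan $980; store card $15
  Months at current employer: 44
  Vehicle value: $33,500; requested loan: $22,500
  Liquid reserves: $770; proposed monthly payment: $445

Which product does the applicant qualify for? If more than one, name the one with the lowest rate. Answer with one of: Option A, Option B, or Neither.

Total debts = (1,150 + 445 + 1,680 + 980 + 15) = 4,270; DTI = 4,270/11,550 = 37%.
LTV = 22,500/33,500 = 67.2%.
Reserves = 770/445 = 1.7 months.
Option A: score 772 ≥ 640; DTI 37% ≤ 38%; employment 44 ≥ 18 mo → qualifies.
Option B: score 772 ≥ 680; DTI 37% ≤ 38%; LTV 67.2% ≤ 97%; reserves 1.7 < 3 mo → does not qualify.

Option A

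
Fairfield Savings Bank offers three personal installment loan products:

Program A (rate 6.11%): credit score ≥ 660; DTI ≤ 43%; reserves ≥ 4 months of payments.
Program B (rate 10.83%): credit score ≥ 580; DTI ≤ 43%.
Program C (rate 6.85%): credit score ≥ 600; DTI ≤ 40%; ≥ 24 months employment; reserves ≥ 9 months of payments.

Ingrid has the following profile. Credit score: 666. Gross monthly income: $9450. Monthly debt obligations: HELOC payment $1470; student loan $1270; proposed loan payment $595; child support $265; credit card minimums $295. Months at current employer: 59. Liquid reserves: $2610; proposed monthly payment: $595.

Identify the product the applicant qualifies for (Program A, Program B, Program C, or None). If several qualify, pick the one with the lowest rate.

Program A

Total debts = (1,470 + 1,270 + 595 + 265 + 295) = 3,895; DTI = 3,895/9,450 = 41.2%.
Reserves = 2,610/595 = 4.4 months.
Program A: score 666 ≥ 660; DTI 41.2% ≤ 43%; reserves 4.4 ≥ 4 mo → qualifies.
Program B: score 666 ≥ 580; DTI 41.2% ≤ 43% → qualifies.
Program C: score 666 ≥ 600; DTI 41.2% > 40%; employment 59 ≥ 24 mo; reserves 4.4 < 9 mo → does not qualify.
Qualifying: Program A, Program B. Lowest rate is 6.11% → Program A.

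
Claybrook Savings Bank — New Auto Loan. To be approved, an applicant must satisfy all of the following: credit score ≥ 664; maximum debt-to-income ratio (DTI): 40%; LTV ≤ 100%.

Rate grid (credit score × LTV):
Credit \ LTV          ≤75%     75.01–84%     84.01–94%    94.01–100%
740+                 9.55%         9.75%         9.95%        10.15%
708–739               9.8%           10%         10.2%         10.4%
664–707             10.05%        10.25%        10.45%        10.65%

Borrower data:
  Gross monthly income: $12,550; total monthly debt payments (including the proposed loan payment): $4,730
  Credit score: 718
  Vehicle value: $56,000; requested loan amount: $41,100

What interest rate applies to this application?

Credit score 718 ≥ 664; DTI = 4,730/12,550 = 37.7% ≤ 40%
LTV: 41,100 ÷ 56,000 = 73.4%, within 100% cap
Credit 718 → row 708–739; LTV 73.4% → column ≤75%. Grid cell → 9.8%.

9.8%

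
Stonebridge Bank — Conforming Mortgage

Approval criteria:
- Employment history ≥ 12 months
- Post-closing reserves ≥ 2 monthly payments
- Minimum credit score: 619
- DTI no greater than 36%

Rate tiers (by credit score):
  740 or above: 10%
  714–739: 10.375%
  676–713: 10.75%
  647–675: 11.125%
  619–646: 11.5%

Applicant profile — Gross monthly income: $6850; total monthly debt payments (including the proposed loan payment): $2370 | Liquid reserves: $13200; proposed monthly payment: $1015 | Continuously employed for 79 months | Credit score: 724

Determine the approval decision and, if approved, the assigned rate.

Approved at 10.375%

Credit score 724 ≥ 619 (meets minimum)
Reserves = 13,200/1,015 = 13.0 months ≥ 2
DTI: 2,370 ÷ 6,850 = 34.6%, within the 36% cap
Employment 79 ≥ 12 months
All requirements met. Score 724 falls in the 714–739 tier → 10.375%.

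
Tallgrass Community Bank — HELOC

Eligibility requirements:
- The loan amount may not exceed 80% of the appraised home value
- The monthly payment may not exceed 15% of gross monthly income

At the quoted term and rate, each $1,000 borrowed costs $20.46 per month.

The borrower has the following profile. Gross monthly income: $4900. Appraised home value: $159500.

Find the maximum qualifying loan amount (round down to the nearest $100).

Payment cap: 15% × $4,900 = $735/month.
At $20.46 per $1,000, that supports 735/20.46 × 1,000 ≈ $35,923 → $35,900.
LTV cap: 80% × $159,500 = $127,600 → $127,600.
Binding constraint: payment-to-income.

$35,900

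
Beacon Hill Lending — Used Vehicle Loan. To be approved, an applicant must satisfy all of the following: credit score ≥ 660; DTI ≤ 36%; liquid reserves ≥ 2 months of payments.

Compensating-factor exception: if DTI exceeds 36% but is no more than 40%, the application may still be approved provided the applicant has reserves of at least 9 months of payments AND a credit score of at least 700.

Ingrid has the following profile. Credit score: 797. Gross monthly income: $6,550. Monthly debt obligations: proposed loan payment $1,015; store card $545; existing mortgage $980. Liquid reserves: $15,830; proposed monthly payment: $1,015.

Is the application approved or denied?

Approved

Credit score 797 ≥ 660 (meets base)
Total debts = (1,015 + 545 + 980) = 2,540. DTI: 2,540 ÷ 6,550 = 38.8%, over the 36% base limit.
Reserves = 15,830/1,015 = 15.6 months ≥ 2
38.8% falls in the override range (36%–40%), so the compensating-factor test applies.
Override check — reserves: 15.6 mo (ok); score: 797 (ok).
Both compensating conditions met → exception applies.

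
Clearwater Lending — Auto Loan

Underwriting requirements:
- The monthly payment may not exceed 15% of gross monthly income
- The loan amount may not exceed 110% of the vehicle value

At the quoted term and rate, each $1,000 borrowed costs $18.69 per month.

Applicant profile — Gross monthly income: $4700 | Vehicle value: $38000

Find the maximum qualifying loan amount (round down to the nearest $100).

Payment cap: 15% × $4,700 = $705/month.
At $18.69 per $1,000, that supports 705/18.69 × 1,000 ≈ $37,720 → $37,700.
LTV cap: 110% × $38,000 = $41,800 → $41,800.
Binding constraint: payment-to-income.

$37,700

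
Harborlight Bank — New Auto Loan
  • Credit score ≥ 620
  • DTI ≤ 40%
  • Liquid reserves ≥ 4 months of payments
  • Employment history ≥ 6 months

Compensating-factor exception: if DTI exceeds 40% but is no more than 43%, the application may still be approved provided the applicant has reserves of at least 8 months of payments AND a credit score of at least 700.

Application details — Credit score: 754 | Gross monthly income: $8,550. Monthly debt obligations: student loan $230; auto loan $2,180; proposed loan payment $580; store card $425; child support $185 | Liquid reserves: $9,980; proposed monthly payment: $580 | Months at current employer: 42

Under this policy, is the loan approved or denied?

Credit score 754 ≥ 620 (meets base)
Total debts = (230 + 2,180 + 580 + 425 + 185) = 3,600. DTI: 3,600 ÷ 8,550 = 42.1%, over the 40% base limit.
Reserves: 9,980 ÷ 580 = 17.2 months (meets 4-month minimum)
Employment 42 ≥ 6 months
42.1% falls in the override range (40%–43%), so the compensating-factor test applies.
Override check — reserves: 17.2 mo (ok); score: 754 (ok).
Both override conditions satisfied; DTI exception granted.

Approved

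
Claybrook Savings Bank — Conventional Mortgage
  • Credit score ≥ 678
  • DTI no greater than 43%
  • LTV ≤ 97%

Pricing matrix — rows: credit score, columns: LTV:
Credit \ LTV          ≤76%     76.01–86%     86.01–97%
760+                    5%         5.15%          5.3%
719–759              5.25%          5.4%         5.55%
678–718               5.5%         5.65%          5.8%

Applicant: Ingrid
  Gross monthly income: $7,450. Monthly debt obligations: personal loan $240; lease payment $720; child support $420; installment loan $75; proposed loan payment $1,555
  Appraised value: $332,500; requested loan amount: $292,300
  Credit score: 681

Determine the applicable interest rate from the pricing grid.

Credit score 681 ≥ 678; Total monthly debts = (240 + 720 + 420 + 75 + 1,555) = 3,010. DTI = 3,010/7,450 = 40.4% ≤ 43%
LTV = 292,300/332,500 = 87.9% ≤ 97%
Credit 681 → row 678–718; LTV 87.9% → column 86.01–97%. Grid cell → 5.8%.

5.8%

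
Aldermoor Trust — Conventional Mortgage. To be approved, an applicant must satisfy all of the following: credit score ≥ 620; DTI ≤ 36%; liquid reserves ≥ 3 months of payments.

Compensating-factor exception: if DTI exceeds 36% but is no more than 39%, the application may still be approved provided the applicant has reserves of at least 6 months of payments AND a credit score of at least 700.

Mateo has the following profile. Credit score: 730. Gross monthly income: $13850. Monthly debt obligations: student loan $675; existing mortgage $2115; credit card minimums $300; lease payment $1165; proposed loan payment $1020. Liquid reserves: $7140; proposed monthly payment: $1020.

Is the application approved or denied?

Approved

Credit score 730 ≥ 620 (meets base)
Total debts = (675 + 2,115 + 300 + 1,165 + 1,020) = 5,275. DTI: 5,275 ÷ 13,850 = 38.1%, over the 36% base limit.
Reserves = 7,140/1,020 = 7.0 months ≥ 3
DTI 38.1% is within the 36%–39% exception band; checking compensating factors.
Override check — reserves: 7.0 mo (ok); score: 730 (ok).
Both compensating conditions met → exception applies.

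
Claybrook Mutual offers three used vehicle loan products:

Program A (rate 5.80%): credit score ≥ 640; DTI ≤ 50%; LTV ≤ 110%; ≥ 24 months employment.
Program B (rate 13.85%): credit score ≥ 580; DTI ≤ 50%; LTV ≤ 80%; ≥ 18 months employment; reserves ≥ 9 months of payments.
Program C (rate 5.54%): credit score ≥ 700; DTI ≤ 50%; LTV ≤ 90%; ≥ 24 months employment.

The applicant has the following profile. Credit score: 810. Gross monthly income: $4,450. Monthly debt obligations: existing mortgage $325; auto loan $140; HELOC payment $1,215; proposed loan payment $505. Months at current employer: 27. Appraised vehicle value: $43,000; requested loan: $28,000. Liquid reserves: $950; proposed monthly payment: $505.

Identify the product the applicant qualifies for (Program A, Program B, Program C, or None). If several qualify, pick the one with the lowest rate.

Program C

Total debts = (325 + 140 + 1,215 + 505) = 2,185; DTI = 2,185/4,450 = 49.1%.
LTV = 28,000/43,000 = 65.1%.
Reserves = 950/505 = 1.9 months.
Program A: score 810 ≥ 640; DTI 49.1% ≤ 50%; LTV 65.1% ≤ 110%; employment 27 ≥ 24 mo → qualifies.
Program B: score 810 ≥ 580; DTI 49.1% ≤ 50%; LTV 65.1% ≤ 80%; employment 27 ≥ 18 mo; reserves 1.9 < 9 mo → does not qualify.
Program C: score 810 ≥ 700; DTI 49.1% ≤ 50%; LTV 65.1% ≤ 90%; employment 27 ≥ 24 mo → qualifies.
Qualifying: Program A, Program C. Lowest rate is 5.54% → Program C.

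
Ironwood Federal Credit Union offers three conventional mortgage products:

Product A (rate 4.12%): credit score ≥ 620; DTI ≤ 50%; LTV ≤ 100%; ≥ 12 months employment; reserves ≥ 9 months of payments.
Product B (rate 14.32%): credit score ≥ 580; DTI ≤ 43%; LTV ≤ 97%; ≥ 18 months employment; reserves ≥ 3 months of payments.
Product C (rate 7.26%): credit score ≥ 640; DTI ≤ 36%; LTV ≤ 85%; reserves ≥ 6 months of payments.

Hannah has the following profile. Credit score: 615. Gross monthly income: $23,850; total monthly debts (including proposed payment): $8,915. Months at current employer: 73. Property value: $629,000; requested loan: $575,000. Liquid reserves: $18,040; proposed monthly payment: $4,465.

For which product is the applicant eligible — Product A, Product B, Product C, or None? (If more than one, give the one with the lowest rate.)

DTI = 8,915/23,850 = 37.4%.
LTV = 575,000/629,000 = 91.4%.
Reserves = 18,040/4,465 = 4.0 months.
Product A: score 615 < 620; DTI 37.4% ≤ 50%; LTV 91.4% ≤ 100%; employment 73 ≥ 12 mo; reserves 4.0 < 9 mo → does not qualify.
Product B: score 615 ≥ 580; DTI 37.4% ≤ 43%; LTV 91.4% ≤ 97%; employment 73 ≥ 18 mo; reserves 4.0 ≥ 3 mo → qualifies.
Product C: score 615 < 640; DTI 37.4% > 36%; LTV 91.4% > 85%; reserves 4.0 < 6 mo → does not qualify.

Product B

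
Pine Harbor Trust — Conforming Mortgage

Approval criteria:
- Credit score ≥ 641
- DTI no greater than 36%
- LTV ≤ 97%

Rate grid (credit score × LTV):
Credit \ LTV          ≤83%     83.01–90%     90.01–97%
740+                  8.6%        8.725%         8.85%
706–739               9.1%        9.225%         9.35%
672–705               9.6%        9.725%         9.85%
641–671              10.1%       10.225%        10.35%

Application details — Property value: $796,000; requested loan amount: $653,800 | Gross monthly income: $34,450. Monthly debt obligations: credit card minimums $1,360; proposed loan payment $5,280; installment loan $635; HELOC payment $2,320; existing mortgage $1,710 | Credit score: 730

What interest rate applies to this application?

9.1%

Credit score 730 ≥ 641; Total monthly debts = (1,360 + 5,280 + 635 + 2,320 + 1,710) = 11,305. Debt-to-income = 11,305/34,450 = 32.8% — meets 36% limit
LTV: 653,800 ÷ 796,000 = 82.1%, within 97% cap
Row: 730 falls in 706–739. Column: 82.1% falls in ≤83%. Rate = 9.1%.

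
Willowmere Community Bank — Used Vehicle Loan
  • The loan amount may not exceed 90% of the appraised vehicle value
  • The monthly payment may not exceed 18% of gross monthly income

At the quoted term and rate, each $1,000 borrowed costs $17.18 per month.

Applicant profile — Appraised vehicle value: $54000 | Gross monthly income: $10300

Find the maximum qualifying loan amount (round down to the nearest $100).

$48,600

Payment cap: 18% × $10,300 = $1,854/month.
At $17.18 per $1,000, that supports 1,854/17.18 × 1,000 ≈ $107,916 → $107,900.
LTV cap: 90% × $54,000 = $48,600 → $48,600.
Binding constraint: loan-to-value.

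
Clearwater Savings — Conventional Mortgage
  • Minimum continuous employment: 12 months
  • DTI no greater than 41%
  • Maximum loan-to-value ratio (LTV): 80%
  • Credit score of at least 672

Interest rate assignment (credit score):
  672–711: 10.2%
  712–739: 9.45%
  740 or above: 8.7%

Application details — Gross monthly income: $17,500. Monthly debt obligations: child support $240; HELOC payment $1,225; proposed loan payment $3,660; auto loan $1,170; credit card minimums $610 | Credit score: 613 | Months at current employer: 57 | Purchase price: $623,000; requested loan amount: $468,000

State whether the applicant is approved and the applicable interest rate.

Credit score 613 < 672 (below minimum)
Total monthly debts = (240 + 1,225 + 3,660 + 1,170 + 610) = 6,905. DTI: 6,905 ÷ 17,500 = 39.5%, within the 41% cap
Loan-to-value = 468,000/623,000 = 75.1% — pass (80% max)
Employment 57 ≥ 12 months
Not all requirements met → denied.

Denied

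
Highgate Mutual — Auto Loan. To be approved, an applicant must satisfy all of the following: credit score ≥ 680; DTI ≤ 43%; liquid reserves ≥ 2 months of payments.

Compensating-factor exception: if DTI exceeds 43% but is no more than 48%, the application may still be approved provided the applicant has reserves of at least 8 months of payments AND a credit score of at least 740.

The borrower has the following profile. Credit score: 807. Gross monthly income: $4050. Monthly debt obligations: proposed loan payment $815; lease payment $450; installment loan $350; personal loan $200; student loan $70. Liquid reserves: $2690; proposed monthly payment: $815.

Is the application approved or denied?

Denied

Credit score 807 ≥ 680 (meets base)
Total debts = (815 + 450 + 350 + 200 + 70) = 1,885. DTI: 1,885 ÷ 4,050 = 46.5%, over the 43% base limit.
Reserves: 2,690 ÷ 815 = 3.3 months (meets 2-month minimum)
DTI 46.5% is within the 43%–48% exception band; checking compensating factors.
Reserves 3.3 < 8 months; credit score 807 ≥ 740.
Override conditions not both satisfied; exception does not apply.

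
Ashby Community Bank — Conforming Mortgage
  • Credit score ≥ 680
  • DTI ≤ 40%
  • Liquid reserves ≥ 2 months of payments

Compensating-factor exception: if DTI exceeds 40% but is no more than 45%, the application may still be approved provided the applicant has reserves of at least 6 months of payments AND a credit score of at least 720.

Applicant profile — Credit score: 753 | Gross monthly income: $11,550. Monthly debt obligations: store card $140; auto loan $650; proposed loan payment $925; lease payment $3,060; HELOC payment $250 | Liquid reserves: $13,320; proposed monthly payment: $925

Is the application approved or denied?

Approved

Credit score 753 ≥ 680 (meets base)
Total debts = (140 + 650 + 925 + 3,060 + 250) = 5,025. DTI = 5,025/11,550 = 43.5% > 40% — standard DTI limit exceeded.
Reserves: 13,320 ÷ 925 = 14.4 months (meets 2-month minimum)
DTI 43.5% is within the 40%–45% exception band; checking compensating factors.
Override check — reserves: 14.4 mo (ok); score: 753 (ok).
Both override conditions satisfied; DTI exception granted.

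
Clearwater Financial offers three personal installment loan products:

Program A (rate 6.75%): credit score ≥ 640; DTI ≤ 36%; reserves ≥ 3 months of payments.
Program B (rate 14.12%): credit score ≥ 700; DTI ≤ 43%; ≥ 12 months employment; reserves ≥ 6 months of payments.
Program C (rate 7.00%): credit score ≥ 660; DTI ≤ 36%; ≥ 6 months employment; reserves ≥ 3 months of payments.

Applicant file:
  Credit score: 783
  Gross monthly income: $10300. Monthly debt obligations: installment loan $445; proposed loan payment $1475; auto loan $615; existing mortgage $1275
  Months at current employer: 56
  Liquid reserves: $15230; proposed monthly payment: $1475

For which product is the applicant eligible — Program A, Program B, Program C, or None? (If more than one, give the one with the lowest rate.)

Total debts = (445 + 1,475 + 615 + 1,275) = 3,810; DTI = 3,810/10,300 = 37%.
Reserves = 15,230/1,475 = 10.3 months.
Program A: score 783 ≥ 640; DTI 37% > 36%; reserves 10.3 ≥ 3 mo → does not qualify.
Program B: score 783 ≥ 700; DTI 37% ≤ 43%; employment 56 ≥ 12 mo; reserves 10.3 ≥ 6 mo → qualifies.
Program C: score 783 ≥ 660; DTI 37% > 36%; employment 56 ≥ 6 mo; reserves 10.3 ≥ 3 mo → does not qualify.

Program B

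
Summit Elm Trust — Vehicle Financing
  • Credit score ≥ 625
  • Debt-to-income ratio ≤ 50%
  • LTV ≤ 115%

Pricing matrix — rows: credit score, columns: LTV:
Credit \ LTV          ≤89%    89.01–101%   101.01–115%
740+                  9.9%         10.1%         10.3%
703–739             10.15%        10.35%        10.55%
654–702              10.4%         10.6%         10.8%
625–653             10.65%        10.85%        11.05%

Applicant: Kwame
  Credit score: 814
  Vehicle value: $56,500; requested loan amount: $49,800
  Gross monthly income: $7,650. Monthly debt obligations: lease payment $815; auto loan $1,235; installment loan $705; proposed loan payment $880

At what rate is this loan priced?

Credit score 814 ≥ 625; Total monthly debts = (815 + 1,235 + 705 + 880) = 3,635. Debt-to-income = 3,635/7,650 = 47.5% — meets 50% limit
LTV: 49,800 ÷ 56,500 = 88.1%, within 115% cap
Credit 814 → row 740+; LTV 88.1% → column ≤89%. Grid cell → 9.9%.

9.9%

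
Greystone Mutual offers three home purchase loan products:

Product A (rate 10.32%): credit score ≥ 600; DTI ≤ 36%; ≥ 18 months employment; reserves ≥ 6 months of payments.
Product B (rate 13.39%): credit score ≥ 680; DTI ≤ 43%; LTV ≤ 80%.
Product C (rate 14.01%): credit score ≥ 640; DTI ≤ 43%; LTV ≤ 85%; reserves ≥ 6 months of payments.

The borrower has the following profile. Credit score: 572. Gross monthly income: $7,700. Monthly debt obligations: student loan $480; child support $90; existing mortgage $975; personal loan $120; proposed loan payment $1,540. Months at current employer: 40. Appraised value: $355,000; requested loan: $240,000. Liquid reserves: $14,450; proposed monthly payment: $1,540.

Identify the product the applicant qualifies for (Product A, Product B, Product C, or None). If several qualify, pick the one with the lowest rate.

Total debts = (480 + 90 + 975 + 120 + 1,540) = 3,205; DTI = 3,205/7,700 = 41.6%.
LTV = 240,000/355,000 = 67.6%.
Reserves = 14,450/1,540 = 9.4 months.
Product A: score 572 < 600; DTI 41.6% > 36%; employment 40 ≥ 18 mo; reserves 9.4 ≥ 6 mo → does not qualify.
Product B: score 572 < 680; DTI 41.6% ≤ 43%; LTV 67.6% ≤ 80% → does not qualify.
Product C: score 572 < 640; DTI 41.6% ≤ 43%; LTV 67.6% ≤ 85%; reserves 9.4 ≥ 6 mo → does not qualify.

None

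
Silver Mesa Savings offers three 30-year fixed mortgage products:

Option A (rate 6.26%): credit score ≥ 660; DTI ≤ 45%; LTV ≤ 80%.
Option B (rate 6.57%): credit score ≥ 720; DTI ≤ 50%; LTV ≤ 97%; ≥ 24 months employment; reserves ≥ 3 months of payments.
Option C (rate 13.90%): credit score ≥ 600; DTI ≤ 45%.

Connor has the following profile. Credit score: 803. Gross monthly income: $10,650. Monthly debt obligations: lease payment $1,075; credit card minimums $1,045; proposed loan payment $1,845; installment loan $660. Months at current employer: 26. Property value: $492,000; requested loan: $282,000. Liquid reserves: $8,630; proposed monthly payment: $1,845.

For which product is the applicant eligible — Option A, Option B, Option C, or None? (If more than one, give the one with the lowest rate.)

Total debts = (1,075 + 1,045 + 1,845 + 660) = 4,625; DTI = 4,625/10,650 = 43.4%.
LTV = 282,000/492,000 = 57.3%.
Reserves = 8,630/1,845 = 4.7 months.
Option A: score 803 ≥ 660; DTI 43.4% ≤ 45%; LTV 57.3% ≤ 80% → qualifies.
Option B: score 803 ≥ 720; DTI 43.4% ≤ 50%; LTV 57.3% ≤ 97%; employment 26 ≥ 24 mo; reserves 4.7 ≥ 3 mo → qualifies.
Option C: score 803 ≥ 600; DTI 43.4% ≤ 45% → qualifies.
Qualifying: Option A, Option B, Option C. Lowest rate is 6.26% → Option A.

Option A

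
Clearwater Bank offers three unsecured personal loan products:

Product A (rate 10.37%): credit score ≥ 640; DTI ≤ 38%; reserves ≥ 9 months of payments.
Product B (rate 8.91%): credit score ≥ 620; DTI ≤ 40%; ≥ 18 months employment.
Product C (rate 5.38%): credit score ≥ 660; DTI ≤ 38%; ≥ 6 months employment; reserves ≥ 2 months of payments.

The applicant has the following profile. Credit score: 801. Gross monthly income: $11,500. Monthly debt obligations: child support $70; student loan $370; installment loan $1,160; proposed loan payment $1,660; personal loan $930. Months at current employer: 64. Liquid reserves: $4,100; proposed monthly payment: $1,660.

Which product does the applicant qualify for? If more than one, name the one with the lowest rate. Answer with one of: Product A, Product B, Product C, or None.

Product C

Total debts = (70 + 370 + 1,160 + 1,660 + 930) = 4,190; DTI = 4,190/11,500 = 36.4%.
Reserves = 4,100/1,660 = 2.5 months.
Product A: score 801 ≥ 640; DTI 36.4% ≤ 38%; reserves 2.5 < 9 mo → does not qualify.
Product B: score 801 ≥ 620; DTI 36.4% ≤ 40%; employment 64 ≥ 18 mo → qualifies.
Product C: score 801 ≥ 660; DTI 36.4% ≤ 38%; employment 64 ≥ 6 mo; reserves 2.5 ≥ 2 mo → qualifies.
Qualifying: Product B, Product C. Lowest rate is 5.38% → Product C.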